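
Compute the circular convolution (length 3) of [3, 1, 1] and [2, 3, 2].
Use y[k] = Σ_j s[j]·t[(k-j) mod 3]. y[0] = 3×2 + 1×2 + 1×3 = 11; y[1] = 3×3 + 1×2 + 1×2 = 13; y[2] = 3×2 + 1×3 + 1×2 = 11. Result: [11, 13, 11]

[11, 13, 11]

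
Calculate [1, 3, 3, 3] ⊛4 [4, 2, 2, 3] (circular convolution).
Use y[k] = Σ_j s[j]·t[(k-j) mod 4]. y[0] = 1×4 + 3×3 + 3×2 + 3×2 = 25; y[1] = 1×2 + 3×4 + 3×3 + 3×2 = 29; y[2] = 1×2 + 3×2 + 3×4 + 3×3 = 29; y[3] = 1×3 + 3×2 + 3×2 + 3×4 = 27. Result: [25, 29, 29, 27]

[25, 29, 29, 27]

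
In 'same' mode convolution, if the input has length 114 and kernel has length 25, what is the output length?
'Same' mode returns an output with the same length as the input: 114

114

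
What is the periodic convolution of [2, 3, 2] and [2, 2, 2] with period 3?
Use y[k] = Σ_j a[j]·b[(k-j) mod 3]. y[0] = 2×2 + 3×2 + 2×2 = 14; y[1] = 2×2 + 3×2 + 2×2 = 14; y[2] = 2×2 + 3×2 + 2×2 = 14. Result: [14, 14, 14]

[14, 14, 14]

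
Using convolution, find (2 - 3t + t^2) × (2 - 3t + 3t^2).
Ascending coefficients: a = [2, -3, 1], b = [2, -3, 3]. c[0] = 2×2 = 4; c[1] = 2×-3 + -3×2 = -12; c[2] = 2×3 + -3×-3 + 1×2 = 17; c[3] = -3×3 + 1×-3 = -12; c[4] = 1×3 = 3. Result coefficients: [4, -12, 17, -12, 3] → 4 - 12t + 17t^2 - 12t^3 + 3t^4

4 - 12t + 17t^2 - 12t^3 + 3t^4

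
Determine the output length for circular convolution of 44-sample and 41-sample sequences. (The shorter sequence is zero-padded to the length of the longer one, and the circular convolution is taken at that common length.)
Circular convolution (zero-padding the shorter input) has length max(m, n) = max(44, 41) = 44

44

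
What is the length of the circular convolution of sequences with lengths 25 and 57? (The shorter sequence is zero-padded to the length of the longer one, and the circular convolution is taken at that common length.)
Circular convolution (zero-padding the shorter input) has length max(m, n) = max(25, 57) = 57

57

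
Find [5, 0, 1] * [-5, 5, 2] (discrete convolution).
y[0] = 5×-5 = -25; y[1] = 5×5 + 0×-5 = 25; y[2] = 5×2 + 0×5 + 1×-5 = 5; y[3] = 0×2 + 1×5 = 5; y[4] = 1×2 = 2

[-25, 25, 5, 5, 2]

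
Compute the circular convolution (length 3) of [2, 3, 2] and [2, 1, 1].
Use y[k] = Σ_j s[j]·t[(k-j) mod 3]. y[0] = 2×2 + 3×1 + 2×1 = 9; y[1] = 2×1 + 3×2 + 2×1 = 10; y[2] = 2×1 + 3×1 + 2×2 = 9. Result: [9, 10, 9]

[9, 10, 9]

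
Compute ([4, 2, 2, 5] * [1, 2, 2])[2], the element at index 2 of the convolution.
Use y[k] = Σ_i a[i]·b[k-i] at k=2. y[2] = 4×2 + 2×2 + 2×1 = 14

14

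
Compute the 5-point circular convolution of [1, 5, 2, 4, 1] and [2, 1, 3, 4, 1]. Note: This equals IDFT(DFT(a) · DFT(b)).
Either evaluate y[k] = Σ_j a[j]·b[(k-j) mod 5] directly, or use IDFT(DFT(a) · DFT(b)). y[0] = 1×2 + 5×1 + 2×4 + 4×3 + 1×1 = 28; y[1] = 1×1 + 5×2 + 2×1 + 4×4 + 1×3 = 32; y[2] = 1×3 + 5×1 + 2×2 + 4×1 + 1×4 = 20; y[3] = 1×4 + 5×3 + 2×1 + 4×2 + 1×1 = 30; y[4] = 1×1 + 5×4 + 2×3 + 4×1 + 1×2 = 33. Result: [28, 32, 20, 30, 33]

[28, 32, 20, 30, 33]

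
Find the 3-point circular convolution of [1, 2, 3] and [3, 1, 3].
Use y[k] = Σ_j f[j]·g[(k-j) mod 3]. y[0] = 1×3 + 2×3 + 3×1 = 12; y[1] = 1×1 + 2×3 + 3×3 = 16; y[2] = 1×3 + 2×1 + 3×3 = 14. Result: [12, 16, 14]

[12, 16, 14]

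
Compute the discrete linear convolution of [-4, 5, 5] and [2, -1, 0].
y[0] = -4×2 = -8; y[1] = -4×-1 + 5×2 = 14; y[2] = -4×0 + 5×-1 + 5×2 = 5; y[3] = 5×0 + 5×-1 = -5; y[4] = 5×0 = 0

[-8, 14, 5, -5, 0]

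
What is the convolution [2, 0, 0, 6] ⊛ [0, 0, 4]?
y[0] = 2×0 = 0; y[1] = 2×0 + 0×0 = 0; y[2] = 2×4 + 0×0 + 0×0 = 8; y[3] = 0×4 + 0×0 + 6×0 = 0; y[4] = 0×4 + 6×0 = 0; y[5] = 6×4 = 24

[0, 0, 8, 0, 0, 24]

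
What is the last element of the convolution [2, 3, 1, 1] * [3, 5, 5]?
Use y[k] = Σ_i a[i]·b[k-i] at k=5. y[5] = 1×5 = 5

5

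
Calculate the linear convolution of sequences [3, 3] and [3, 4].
y[0] = 3×3 = 9; y[1] = 3×4 + 3×3 = 21; y[2] = 3×4 = 12

[9, 21, 12]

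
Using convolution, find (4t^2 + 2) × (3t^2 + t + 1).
Ascending coefficients: a = [2, 0, 4], b = [1, 1, 3]. c[0] = 2×1 = 2; c[1] = 2×1 + 0×1 = 2; c[2] = 2×3 + 0×1 + 4×1 = 10; c[3] = 0×3 + 4×1 = 4; c[4] = 4×3 = 12. Result coefficients: [2, 2, 10, 4, 12] → 12t^4 + 4t^3 + 10t^2 + 2t + 2

12t^4 + 4t^3 + 10t^2 + 2t + 2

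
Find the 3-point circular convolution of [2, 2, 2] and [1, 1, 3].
Use y[k] = Σ_j a[j]·b[(k-j) mod 3]. y[0] = 2×1 + 2×3 + 2×1 = 10; y[1] = 2×1 + 2×1 + 2×3 = 10; y[2] = 2×3 + 2×1 + 2×1 = 10. Result: [10, 10, 10]

[10, 10, 10]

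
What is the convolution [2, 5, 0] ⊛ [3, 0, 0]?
y[0] = 2×3 = 6; y[1] = 2×0 + 5×3 = 15; y[2] = 2×0 + 5×0 + 0×3 = 0; y[3] = 5×0 + 0×0 = 0; y[4] = 0×0 = 0

[6, 15, 0, 0, 0]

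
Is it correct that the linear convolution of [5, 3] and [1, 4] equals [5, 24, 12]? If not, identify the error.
Recompute linear convolution of [5, 3] and [1, 4]: y[0] = 5×1 = 5; y[1] = 5×4 + 3×1 = 23; y[2] = 3×4 = 12 → [5, 23, 12]. Compare to given [5, 24, 12]: they differ at index 1: given 24, correct 23, so answer: No

No. Error at index 1: given 24, correct 23.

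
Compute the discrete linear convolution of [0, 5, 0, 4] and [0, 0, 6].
y[0] = 0×0 = 0; y[1] = 0×0 + 5×0 = 0; y[2] = 0×6 + 5×0 + 0×0 = 0; y[3] = 5×6 + 0×0 + 4×0 = 30; y[4] = 0×6 + 4×0 = 0; y[5] = 4×6 = 24

[0, 0, 0, 30, 0, 24]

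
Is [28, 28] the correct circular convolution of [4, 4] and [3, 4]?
Recompute circular convolution of [4, 4] and [3, 4]: y[0] = 4×3 + 4×4 = 28; y[1] = 4×4 + 4×3 = 28 → [28, 28]. Given [28, 28] matches, so answer: Yes

Yes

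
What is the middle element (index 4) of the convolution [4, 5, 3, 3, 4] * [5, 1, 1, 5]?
Use y[k] = Σ_i a[i]·b[k-i] at k=4. y[4] = 5×5 + 3×1 + 3×1 + 4×5 = 51

51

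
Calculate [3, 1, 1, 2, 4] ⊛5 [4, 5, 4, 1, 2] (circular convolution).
Use y[k] = Σ_j u[j]·v[(k-j) mod 5]. y[0] = 3×4 + 1×2 + 1×1 + 2×4 + 4×5 = 43; y[1] = 3×5 + 1×4 + 1×2 + 2×1 + 4×4 = 39; y[2] = 3×4 + 1×5 + 1×4 + 2×2 + 4×1 = 29; y[3] = 3×1 + 1×4 + 1×5 + 2×4 + 4×2 = 28; y[4] = 3×2 + 1×1 + 1×4 + 2×5 + 4×4 = 37. Result: [43, 39, 29, 28, 37]

[43, 39, 29, 28, 37]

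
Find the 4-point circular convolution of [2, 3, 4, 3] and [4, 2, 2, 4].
Use y[k] = Σ_j f[j]·g[(k-j) mod 4]. y[0] = 2×4 + 3×4 + 4×2 + 3×2 = 34; y[1] = 2×2 + 3×4 + 4×4 + 3×2 = 38; y[2] = 2×2 + 3×2 + 4×4 + 3×4 = 38; y[3] = 2×4 + 3×2 + 4×2 + 3×4 = 34. Result: [34, 38, 38, 34]

[34, 38, 38, 34]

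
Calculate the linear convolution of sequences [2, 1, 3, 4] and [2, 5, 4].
y[0] = 2×2 = 4; y[1] = 2×5 + 1×2 = 12; y[2] = 2×4 + 1×5 + 3×2 = 19; y[3] = 1×4 + 3×5 + 4×2 = 27; y[4] = 3×4 + 4×5 = 32; y[5] = 4×4 = 16

[4, 12, 19, 27, 32, 16]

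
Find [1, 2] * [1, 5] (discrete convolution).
y[0] = 1×1 = 1; y[1] = 1×5 + 2×1 = 7; y[2] = 2×5 = 10

[1, 7, 10]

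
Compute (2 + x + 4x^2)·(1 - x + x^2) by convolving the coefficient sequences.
Ascending coefficients: a = [2, 1, 4], b = [1, -1, 1]. c[0] = 2×1 = 2; c[1] = 2×-1 + 1×1 = -1; c[2] = 2×1 + 1×-1 + 4×1 = 5; c[3] = 1×1 + 4×-1 = -3; c[4] = 4×1 = 4. Result coefficients: [2, -1, 5, -3, 4] → 2 - x + 5x^2 - 3x^3 + 4x^4

2 - x + 5x^2 - 3x^3 + 4x^4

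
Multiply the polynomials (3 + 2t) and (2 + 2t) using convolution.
Ascending coefficients: a = [3, 2], b = [2, 2]. c[0] = 3×2 = 6; c[1] = 3×2 + 2×2 = 10; c[2] = 2×2 = 4. Result coefficients: [6, 10, 4] → 6 + 10t + 4t^2

6 + 10t + 4t^2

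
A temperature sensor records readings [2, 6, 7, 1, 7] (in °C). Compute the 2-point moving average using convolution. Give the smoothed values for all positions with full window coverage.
2-point moving average kernel = [1, 1]. Apply in 'valid' mode (full window coverage): avg[0] = (2 + 6) / 2 = 4.0; avg[1] = (6 + 7) / 2 = 6.5; avg[2] = (7 + 1) / 2 = 4.0; avg[3] = (1 + 7) / 2 = 4.0. Smoothed values: [4.0, 6.5, 4.0, 4.0]

[4.0, 6.5, 4.0, 4.0]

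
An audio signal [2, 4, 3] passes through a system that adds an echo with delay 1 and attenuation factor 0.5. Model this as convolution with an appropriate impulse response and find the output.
Direct-path + delayed-attenuated-path model → impulse response h = [1, 0.5] (1 at lag 0, 0.5 at lag 1). Output y[n] = x[n] + 0.5·x[n - 1] (with x[n] = 0 outside 0..2): y[0] = 2 + 0.5×0 = 2; y[1] = 4 + 0.5×2 = 5.0; y[2] = 3 + 0.5×4 = 5.0; y[3] = 0 + 0.5×3 = 1.5. So y = [2, 5.0, 5.0, 1.5]

[2, 5.0, 5.0, 1.5]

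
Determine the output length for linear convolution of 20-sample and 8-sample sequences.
Linear/full convolution length: m + n - 1 = 20 + 8 - 1 = 27

27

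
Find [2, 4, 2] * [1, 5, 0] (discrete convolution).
y[0] = 2×1 = 2; y[1] = 2×5 + 4×1 = 14; y[2] = 2×0 + 4×5 + 2×1 = 22; y[3] = 4×0 + 2×5 = 10; y[4] = 2×0 = 0

[2, 14, 22, 10, 0]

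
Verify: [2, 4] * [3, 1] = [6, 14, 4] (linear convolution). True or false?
Recompute linear convolution of [2, 4] and [3, 1]: y[0] = 2×3 = 6; y[1] = 2×1 + 4×3 = 14; y[2] = 4×1 = 4 → [6, 14, 4]. Given [6, 14, 4] matches, so answer: Yes

Yes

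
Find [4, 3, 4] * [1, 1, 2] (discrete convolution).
y[0] = 4×1 = 4; y[1] = 4×1 + 3×1 = 7; y[2] = 4×2 + 3×1 + 4×1 = 15; y[3] = 3×2 + 4×1 = 10; y[4] = 4×2 = 8

[4, 7, 15, 10, 8]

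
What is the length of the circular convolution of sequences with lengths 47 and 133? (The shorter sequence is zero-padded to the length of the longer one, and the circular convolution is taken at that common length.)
Circular convolution (zero-padding the shorter input) has length max(m, n) = max(47, 133) = 133

133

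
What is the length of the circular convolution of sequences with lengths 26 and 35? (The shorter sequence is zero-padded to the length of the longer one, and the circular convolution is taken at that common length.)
Circular convolution (zero-padding the shorter input) has length max(m, n) = max(26, 35) = 35

35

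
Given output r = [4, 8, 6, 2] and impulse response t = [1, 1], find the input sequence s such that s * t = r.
Deconvolve r=[4, 8, 6, 2] by t=[1, 1]. Since t[0]=1, solve forward: s[0] = r[0] / 1 = 4; s[1] = (r[1] - 4×1) / 1 = 4; s[2] = (r[2] - 4×1) / 1 = 2. So s = [4, 4, 2]. Check by forward convolution: r[0] = 4×1 = 4; r[1] = 4×1 + 4×1 = 8; r[2] = 4×1 + 2×1 = 6; r[3] = 2×1 = 2

[4, 4, 2]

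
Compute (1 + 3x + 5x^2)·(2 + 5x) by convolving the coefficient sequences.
Ascending coefficients: a = [1, 3, 5], b = [2, 5]. c[0] = 1×2 = 2; c[1] = 1×5 + 3×2 = 11; c[2] = 3×5 + 5×2 = 25; c[3] = 5×5 = 25. Result coefficients: [2, 11, 25, 25] → 2 + 11x + 25x^2 + 25x^3

2 + 11x + 25x^2 + 25x^3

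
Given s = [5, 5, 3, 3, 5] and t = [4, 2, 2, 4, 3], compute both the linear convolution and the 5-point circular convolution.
Linear: y_lin[0] = 5×4 = 20; y_lin[1] = 5×2 + 5×4 = 30; y_lin[2] = 5×2 + 5×2 + 3×4 = 32; y_lin[3] = 5×4 + 5×2 + 3×2 + 3×4 = 48; y_lin[4] = 5×3 + 5×4 + 3×2 + 3×2 + 5×4 = 67; y_lin[5] = 5×3 + 3×4 + 3×2 + 5×2 = 43; y_lin[6] = 3×3 + 3×4 + 5×2 = 31; y_lin[7] = 3×3 + 5×4 = 29; y_lin[8] = 5×3 = 15 → [20, 30, 32, 48, 67, 43, 31, 29, 15]. Circular (length 5): y[0] = 5×4 + 5×3 + 3×4 + 3×2 + 5×2 = 63; y[1] = 5×2 + 5×4 + 3×3 + 3×4 + 5×2 = 61; y[2] = 5×2 + 5×2 + 3×4 + 3×3 + 5×4 = 61; y[3] = 5×4 + 5×2 + 3×2 + 3×4 + 5×3 = 63; y[4] = 5×3 + 5×4 + 3×2 + 3×2 + 5×4 = 67 → [63, 61, 61, 63, 67]

Linear: [20, 30, 32, 48, 67, 43, 31, 29, 15], Circular: [63, 61, 61, 63, 67]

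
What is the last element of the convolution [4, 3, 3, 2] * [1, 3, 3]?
Use y[k] = Σ_i a[i]·b[k-i] at k=5. y[5] = 2×3 = 6

6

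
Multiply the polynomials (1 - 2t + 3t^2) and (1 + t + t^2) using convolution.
Ascending coefficients: a = [1, -2, 3], b = [1, 1, 1]. c[0] = 1×1 = 1; c[1] = 1×1 + -2×1 = -1; c[2] = 1×1 + -2×1 + 3×1 = 2; c[3] = -2×1 + 3×1 = 1; c[4] = 3×1 = 3. Result coefficients: [1, -1, 2, 1, 3] → 1 - t + 2t^2 + t^3 + 3t^4

1 - t + 2t^2 + t^3 + 3t^4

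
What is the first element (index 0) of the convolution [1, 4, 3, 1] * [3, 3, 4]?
Use y[k] = Σ_i a[i]·b[k-i] at k=0. y[0] = 1×3 = 3

3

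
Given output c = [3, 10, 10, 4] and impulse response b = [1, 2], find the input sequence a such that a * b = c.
Deconvolve c=[3, 10, 10, 4] by b=[1, 2]. Since b[0]=1, solve forward: a[0] = c[0] / 1 = 3; a[1] = (c[1] - 3×2) / 1 = 4; a[2] = (c[2] - 4×2) / 1 = 2. So a = [3, 4, 2]. Check by forward convolution: c[0] = 3×1 = 3; c[1] = 3×2 + 4×1 = 10; c[2] = 4×2 + 2×1 = 10; c[3] = 2×2 = 4

[3, 4, 2]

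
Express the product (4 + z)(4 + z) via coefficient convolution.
Ascending coefficients: a = [4, 1], b = [4, 1]. c[0] = 4×4 = 16; c[1] = 4×1 + 1×4 = 8; c[2] = 1×1 = 1. Result coefficients: [16, 8, 1] → 16 + 8z + z^2

16 + 8z + z^2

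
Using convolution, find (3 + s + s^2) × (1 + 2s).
Ascending coefficients: a = [3, 1, 1], b = [1, 2]. c[0] = 3×1 = 3; c[1] = 3×2 + 1×1 = 7; c[2] = 1×2 + 1×1 = 3; c[3] = 1×2 = 2. Result coefficients: [3, 7, 3, 2] → 3 + 7s + 3s^2 + 2s^3

3 + 7s + 3s^2 + 2s^3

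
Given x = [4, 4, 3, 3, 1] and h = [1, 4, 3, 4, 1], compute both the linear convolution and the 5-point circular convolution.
Linear: y_lin[0] = 4×1 = 4; y_lin[1] = 4×4 + 4×1 = 20; y_lin[2] = 4×3 + 4×4 + 3×1 = 31; y_lin[3] = 4×4 + 4×3 + 3×4 + 3×1 = 43; y_lin[4] = 4×1 + 4×4 + 3×3 + 3×4 + 1×1 = 42; y_lin[5] = 4×1 + 3×4 + 3×3 + 1×4 = 29; y_lin[6] = 3×1 + 3×4 + 1×3 = 18; y_lin[7] = 3×1 + 1×4 = 7; y_lin[8] = 1×1 = 1 → [4, 20, 31, 43, 42, 29, 18, 7, 1]. Circular (length 5): y[0] = 4×1 + 4×1 + 3×4 + 3×3 + 1×4 = 33; y[1] = 4×4 + 4×1 + 3×1 + 3×4 + 1×3 = 38; y[2] = 4×3 + 4×4 + 3×1 + 3×1 + 1×4 = 38; y[3] = 4×4 + 4×3 + 3×4 + 3×1 + 1×1 = 44; y[4] = 4×1 + 4×4 + 3×3 + 3×4 + 1×1 = 42 → [33, 38, 38, 44, 42]

Linear: [4, 20, 31, 43, 42, 29, 18, 7, 1], Circular: [33, 38, 38, 44, 42]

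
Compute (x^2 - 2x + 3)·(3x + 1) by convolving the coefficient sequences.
Ascending coefficients: a = [3, -2, 1], b = [1, 3]. c[0] = 3×1 = 3; c[1] = 3×3 + -2×1 = 7; c[2] = -2×3 + 1×1 = -5; c[3] = 1×3 = 3. Result coefficients: [3, 7, -5, 3] → 3x^3 - 5x^2 + 7x + 3

3x^3 - 5x^2 + 7x + 3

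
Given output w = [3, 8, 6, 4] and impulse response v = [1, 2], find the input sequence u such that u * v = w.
Deconvolve w=[3, 8, 6, 4] by v=[1, 2]. Since v[0]=1, solve forward: u[0] = w[0] / 1 = 3; u[1] = (w[1] - 3×2) / 1 = 2; u[2] = (w[2] - 2×2) / 1 = 2. So u = [3, 2, 2]. Check by forward convolution: w[0] = 3×1 = 3; w[1] = 3×2 + 2×1 = 8; w[2] = 2×2 + 2×1 = 6; w[3] = 2×2 = 4

[3, 2, 2]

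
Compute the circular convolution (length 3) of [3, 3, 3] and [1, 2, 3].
Use y[k] = Σ_j a[j]·b[(k-j) mod 3]. y[0] = 3×1 + 3×3 + 3×2 = 18; y[1] = 3×2 + 3×1 + 3×3 = 18; y[2] = 3×3 + 3×2 + 3×1 = 18. Result: [18, 18, 18]

[18, 18, 18]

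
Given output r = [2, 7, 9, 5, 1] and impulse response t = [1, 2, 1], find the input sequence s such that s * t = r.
Deconvolve r=[2, 7, 9, 5, 1] by t=[1, 2, 1]. Since t[0]=1, solve forward: s[0] = r[0] / 1 = 2; s[1] = (r[1] - 2×2) / 1 = 3; s[2] = (r[2] - 3×2 - 2×1) / 1 = 1. So s = [2, 3, 1]. Check by forward convolution: r[0] = 2×1 = 2; r[1] = 2×2 + 3×1 = 7; r[2] = 2×1 + 3×2 + 1×1 = 9; r[3] = 3×1 + 1×2 = 5; r[4] = 1×1 = 1

[2, 3, 1]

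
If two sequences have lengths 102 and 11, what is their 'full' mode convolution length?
Linear/full convolution length: m + n - 1 = 102 + 11 - 1 = 112

112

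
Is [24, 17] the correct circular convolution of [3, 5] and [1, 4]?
Recompute circular convolution of [3, 5] and [1, 4]: y[0] = 3×1 + 5×4 = 23; y[1] = 3×4 + 5×1 = 17 → [23, 17]. Compare to given [24, 17]: they differ at index 0: given 24, correct 23, so answer: No

No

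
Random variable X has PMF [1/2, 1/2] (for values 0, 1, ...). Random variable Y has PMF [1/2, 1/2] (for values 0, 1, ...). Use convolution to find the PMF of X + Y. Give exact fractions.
P(X+Y=k) = Σ_i P(X=i)·P(Y=k-i) — a convolution of [1/2, 1/2] and [1/2, 1/2]. P(X+Y=0) = (1/2)×(1/2) = 1/4; P(X+Y=1) = (1/2)×(1/2) + (1/2)×(1/2) = 1/4 + 1/4 = 1/2; P(X+Y=2) = (1/2)×(1/2) = 1/4. PMF: [1/4, 1/2, 1/4] (sums to 1 ✓)

[1/4, 1/2, 1/4]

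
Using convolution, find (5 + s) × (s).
Ascending coefficients: a = [5, 1], b = [0, 1]. c[0] = 5×0 = 0; c[1] = 5×1 + 1×0 = 5; c[2] = 1×1 = 1. Result coefficients: [0, 5, 1] → 5s + s^2

5s + s^2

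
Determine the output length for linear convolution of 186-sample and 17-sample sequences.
Linear/full convolution length: m + n - 1 = 186 + 17 - 1 = 202

202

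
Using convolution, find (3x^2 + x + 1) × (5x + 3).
Ascending coefficients: a = [1, 1, 3], b = [3, 5]. c[0] = 1×3 = 3; c[1] = 1×5 + 1×3 = 8; c[2] = 1×5 + 3×3 = 14; c[3] = 3×5 = 15. Result coefficients: [3, 8, 14, 15] → 15x^3 + 14x^2 + 8x + 3

15x^3 + 14x^2 + 8x + 3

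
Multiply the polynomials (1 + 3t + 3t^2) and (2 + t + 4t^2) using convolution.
Ascending coefficients: a = [1, 3, 3], b = [2, 1, 4]. c[0] = 1×2 = 2; c[1] = 1×1 + 3×2 = 7; c[2] = 1×4 + 3×1 + 3×2 = 13; c[3] = 3×4 + 3×1 = 15; c[4] = 3×4 = 12. Result coefficients: [2, 7, 13, 15, 12] → 2 + 7t + 13t^2 + 15t^3 + 12t^4

2 + 7t + 13t^2 + 15t^3 + 12t^4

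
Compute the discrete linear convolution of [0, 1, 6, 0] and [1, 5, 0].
y[0] = 0×1 = 0; y[1] = 0×5 + 1×1 = 1; y[2] = 0×0 + 1×5 + 6×1 = 11; y[3] = 1×0 + 6×5 + 0×1 = 30; y[4] = 6×0 + 0×5 = 0; y[5] = 0×0 = 0

[0, 1, 11, 30, 0, 0]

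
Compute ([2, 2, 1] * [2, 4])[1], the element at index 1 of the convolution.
Use y[k] = Σ_i a[i]·b[k-i] at k=1. y[1] = 2×4 + 2×2 = 12

12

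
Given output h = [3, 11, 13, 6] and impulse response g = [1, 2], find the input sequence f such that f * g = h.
Deconvolve h=[3, 11, 13, 6] by g=[1, 2]. Since g[0]=1, solve forward: f[0] = h[0] / 1 = 3; f[1] = (h[1] - 3×2) / 1 = 5; f[2] = (h[2] - 5×2) / 1 = 3. So f = [3, 5, 3]. Check by forward convolution: h[0] = 3×1 = 3; h[1] = 3×2 + 5×1 = 11; h[2] = 5×2 + 3×1 = 13; h[3] = 3×2 = 6

[3, 5, 3]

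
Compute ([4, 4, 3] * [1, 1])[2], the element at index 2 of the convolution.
Use y[k] = Σ_i a[i]·b[k-i] at k=2. y[2] = 4×1 + 3×1 = 7

7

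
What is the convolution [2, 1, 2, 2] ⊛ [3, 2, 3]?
y[0] = 2×3 = 6; y[1] = 2×2 + 1×3 = 7; y[2] = 2×3 + 1×2 + 2×3 = 14; y[3] = 1×3 + 2×2 + 2×3 = 13; y[4] = 2×3 + 2×2 = 10; y[5] = 2×3 = 6

[6, 7, 14, 13, 10, 6]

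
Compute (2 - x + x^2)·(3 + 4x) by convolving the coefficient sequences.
Ascending coefficients: a = [2, -1, 1], b = [3, 4]. c[0] = 2×3 = 6; c[1] = 2×4 + -1×3 = 5; c[2] = -1×4 + 1×3 = -1; c[3] = 1×4 = 4. Result coefficients: [6, 5, -1, 4] → 6 + 5x - x^2 + 4x^3

6 + 5x - x^2 + 4x^3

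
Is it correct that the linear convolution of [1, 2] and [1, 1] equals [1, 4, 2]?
Recompute linear convolution of [1, 2] and [1, 1]: y[0] = 1×1 = 1; y[1] = 1×1 + 2×1 = 3; y[2] = 2×1 = 2 → [1, 3, 2]. Compare to given [1, 4, 2]: they differ at index 1: given 4, correct 3, so answer: No

No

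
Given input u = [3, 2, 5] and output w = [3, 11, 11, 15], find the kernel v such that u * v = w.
Output length 4 = len(u) + len(v) - 1 ⇒ len(v) = 2. Solve v forward using v[k] = (w[k] - Σ_{i≥1} u[i]·v[k-i]) / u[0]: v[0] = w[0] / u[0] = 3 / 3 = 1; v[1] = (w[1] - 2×1) / u[0] = (11 - 2×1) / 3 = 3. So v = [1, 3]. Forward-check [3, 2, 5] * [1, 3]: w[0] = 3×1 = 3; w[1] = 3×3 + 2×1 = 11; w[2] = 2×3 + 5×1 = 11; w[3] = 5×3 = 15 → [3, 11, 11, 15] ✓

[1, 3]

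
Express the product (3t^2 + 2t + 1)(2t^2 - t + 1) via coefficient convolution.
Ascending coefficients: a = [1, 2, 3], b = [1, -1, 2]. c[0] = 1×1 = 1; c[1] = 1×-1 + 2×1 = 1; c[2] = 1×2 + 2×-1 + 3×1 = 3; c[3] = 2×2 + 3×-1 = 1; c[4] = 3×2 = 6. Result coefficients: [1, 1, 3, 1, 6] → 6t^4 + t^3 + 3t^2 + t + 1

6t^4 + t^3 + 3t^2 + t + 1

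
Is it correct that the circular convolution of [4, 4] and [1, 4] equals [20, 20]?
Recompute circular convolution of [4, 4] and [1, 4]: y[0] = 4×1 + 4×4 = 20; y[1] = 4×4 + 4×1 = 20 → [20, 20]. Given [20, 20] matches, so answer: Yes

Yes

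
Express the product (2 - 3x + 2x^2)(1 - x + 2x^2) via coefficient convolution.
Ascending coefficients: a = [2, -3, 2], b = [1, -1, 2]. c[0] = 2×1 = 2; c[1] = 2×-1 + -3×1 = -5; c[2] = 2×2 + -3×-1 + 2×1 = 9; c[3] = -3×2 + 2×-1 = -8; c[4] = 2×2 = 4. Result coefficients: [2, -5, 9, -8, 4] → 2 - 5x + 9x^2 - 8x^3 + 4x^4

2 - 5x + 9x^2 - 8x^3 + 4x^4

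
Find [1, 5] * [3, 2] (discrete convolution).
y[0] = 1×3 = 3; y[1] = 1×2 + 5×3 = 17; y[2] = 5×2 = 10

[3, 17, 10]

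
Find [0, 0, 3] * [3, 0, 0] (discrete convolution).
y[0] = 0×3 = 0; y[1] = 0×0 + 0×3 = 0; y[2] = 0×0 + 0×0 + 3×3 = 9; y[3] = 0×0 + 3×0 = 0; y[4] = 3×0 = 0

[0, 0, 9, 0, 0]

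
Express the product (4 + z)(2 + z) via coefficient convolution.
Ascending coefficients: a = [4, 1], b = [2, 1]. c[0] = 4×2 = 8; c[1] = 4×1 + 1×2 = 6; c[2] = 1×1 = 1. Result coefficients: [8, 6, 1] → 8 + 6z + z^2

8 + 6z + z^2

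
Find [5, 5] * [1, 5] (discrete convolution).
y[0] = 5×1 = 5; y[1] = 5×5 + 5×1 = 30; y[2] = 5×5 = 25

[5, 30, 25]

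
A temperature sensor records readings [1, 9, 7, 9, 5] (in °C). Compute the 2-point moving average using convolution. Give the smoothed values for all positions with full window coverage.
2-point moving average kernel = [1, 1]. Apply in 'valid' mode (full window coverage): avg[0] = (1 + 9) / 2 = 5.0; avg[1] = (9 + 7) / 2 = 8.0; avg[2] = (7 + 9) / 2 = 8.0; avg[3] = (9 + 5) / 2 = 7.0. Smoothed values: [5.0, 8.0, 8.0, 7.0]

[5.0, 8.0, 8.0, 7.0]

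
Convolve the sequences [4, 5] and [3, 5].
y[0] = 4×3 = 12; y[1] = 4×5 + 5×3 = 35; y[2] = 5×5 = 25

[12, 35, 25]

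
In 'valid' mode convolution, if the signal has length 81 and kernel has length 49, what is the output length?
'Valid' mode counts only positions where the kernel fully overlaps the signal: m - n + 1 = 81 - 49 + 1 = 33

33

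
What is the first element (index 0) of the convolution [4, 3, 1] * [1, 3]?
Use y[k] = Σ_i a[i]·b[k-i] at k=0. y[0] = 4×1 = 4

4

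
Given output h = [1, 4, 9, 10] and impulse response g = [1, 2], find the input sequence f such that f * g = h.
Deconvolve h=[1, 4, 9, 10] by g=[1, 2]. Since g[0]=1, solve forward: f[0] = h[0] / 1 = 1; f[1] = (h[1] - 1×2) / 1 = 2; f[2] = (h[2] - 2×2) / 1 = 5. So f = [1, 2, 5]. Check by forward convolution: h[0] = 1×1 = 1; h[1] = 1×2 + 2×1 = 4; h[2] = 2×2 + 5×1 = 9; h[3] = 5×2 = 10

[1, 2, 5]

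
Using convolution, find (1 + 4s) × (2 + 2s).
Ascending coefficients: a = [1, 4], b = [2, 2]. c[0] = 1×2 = 2; c[1] = 1×2 + 4×2 = 10; c[2] = 4×2 = 8. Result coefficients: [2, 10, 8] → 2 + 10s + 8s^2

2 + 10s + 8s^2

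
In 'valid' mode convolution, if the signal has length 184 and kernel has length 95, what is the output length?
'Valid' mode counts only positions where the kernel fully overlaps the signal: m - n + 1 = 184 - 95 + 1 = 90

90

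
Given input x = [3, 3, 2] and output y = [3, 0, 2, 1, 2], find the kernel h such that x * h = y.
Output length 5 = len(x) + len(h) - 1 ⇒ len(h) = 3. Solve h forward using h[k] = (y[k] - Σ_{i≥1} x[i]·h[k-i]) / x[0]: h[0] = y[0] / x[0] = 3 / 3 = 1; h[1] = (y[1] - 3×1) / x[0] = (0 - 3×1) / 3 = -1; h[2] = (y[2] - 3×-1 - 2×1) / x[0] = (2 - 3×-1 - 2×1) / 3 = 1. So h = [1, -1, 1]. Forward-check [3, 3, 2] * [1, -1, 1]: y[0] = 3×1 = 3; y[1] = 3×-1 + 3×1 = 0; y[2] = 3×1 + 3×-1 + 2×1 = 2; y[3] = 3×1 + 2×-1 = 1; y[4] = 2×1 = 2 → [3, 0, 2, 1, 2] ✓

[1, -1, 1]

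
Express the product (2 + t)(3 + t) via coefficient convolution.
Ascending coefficients: a = [2, 1], b = [3, 1]. c[0] = 2×3 = 6; c[1] = 2×1 + 1×3 = 5; c[2] = 1×1 = 1. Result coefficients: [6, 5, 1] → 6 + 5t + t^2

6 + 5t + t^2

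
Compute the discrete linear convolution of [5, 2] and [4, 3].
y[0] = 5×4 = 20; y[1] = 5×3 + 2×4 = 23; y[2] = 2×3 = 6

[20, 23, 6]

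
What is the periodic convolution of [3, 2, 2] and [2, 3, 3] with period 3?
Use y[k] = Σ_j u[j]·v[(k-j) mod 3]. y[0] = 3×2 + 2×3 + 2×3 = 18; y[1] = 3×3 + 2×2 + 2×3 = 19; y[2] = 3×3 + 2×3 + 2×2 = 19. Result: [18, 19, 19]

[18, 19, 19]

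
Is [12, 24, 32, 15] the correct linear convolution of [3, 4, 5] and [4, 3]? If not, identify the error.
Recompute linear convolution of [3, 4, 5] and [4, 3]: y[0] = 3×4 = 12; y[1] = 3×3 + 4×4 = 25; y[2] = 4×3 + 5×4 = 32; y[3] = 5×3 = 15 → [12, 25, 32, 15]. Compare to given [12, 24, 32, 15]: they differ at index 1: given 24, correct 25, so answer: No

No. Error at index 1: given 24, correct 25.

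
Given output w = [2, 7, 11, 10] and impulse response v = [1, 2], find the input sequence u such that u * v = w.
Deconvolve w=[2, 7, 11, 10] by v=[1, 2]. Since v[0]=1, solve forward: u[0] = w[0] / 1 = 2; u[1] = (w[1] - 2×2) / 1 = 3; u[2] = (w[2] - 3×2) / 1 = 5. So u = [2, 3, 5]. Check by forward convolution: w[0] = 2×1 = 2; w[1] = 2×2 + 3×1 = 7; w[2] = 3×2 + 5×1 = 11; w[3] = 5×2 = 10

[2, 3, 5]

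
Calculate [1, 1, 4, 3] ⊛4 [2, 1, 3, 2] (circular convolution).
Use y[k] = Σ_j s[j]·t[(k-j) mod 4]. y[0] = 1×2 + 1×2 + 4×3 + 3×1 = 19; y[1] = 1×1 + 1×2 + 4×2 + 3×3 = 20; y[2] = 1×3 + 1×1 + 4×2 + 3×2 = 18; y[3] = 1×2 + 1×3 + 4×1 + 3×2 = 15. Result: [19, 20, 18, 15]

[19, 20, 18, 15]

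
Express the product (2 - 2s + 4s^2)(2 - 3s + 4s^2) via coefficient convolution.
Ascending coefficients: a = [2, -2, 4], b = [2, -3, 4]. c[0] = 2×2 = 4; c[1] = 2×-3 + -2×2 = -10; c[2] = 2×4 + -2×-3 + 4×2 = 22; c[3] = -2×4 + 4×-3 = -20; c[4] = 4×4 = 16. Result coefficients: [4, -10, 22, -20, 16] → 4 - 10s + 22s^2 - 20s^3 + 16s^4

4 - 10s + 22s^2 - 20s^3 + 16s^4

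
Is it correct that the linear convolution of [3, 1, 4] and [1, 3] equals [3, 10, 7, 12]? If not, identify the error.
Recompute linear convolution of [3, 1, 4] and [1, 3]: y[0] = 3×1 = 3; y[1] = 3×3 + 1×1 = 10; y[2] = 1×3 + 4×1 = 7; y[3] = 4×3 = 12 → [3, 10, 7, 12]. Given [3, 10, 7, 12] matches, so answer: Yes

Yes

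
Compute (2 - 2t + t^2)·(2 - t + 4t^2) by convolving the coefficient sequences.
Ascending coefficients: a = [2, -2, 1], b = [2, -1, 4]. c[0] = 2×2 = 4; c[1] = 2×-1 + -2×2 = -6; c[2] = 2×4 + -2×-1 + 1×2 = 12; c[3] = -2×4 + 1×-1 = -9; c[4] = 1×4 = 4. Result coefficients: [4, -6, 12, -9, 4] → 4 - 6t + 12t^2 - 9t^3 + 4t^4

4 - 6t + 12t^2 - 9t^3 + 4t^4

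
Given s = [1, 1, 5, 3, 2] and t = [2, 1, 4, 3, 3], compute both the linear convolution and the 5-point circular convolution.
Linear: y_lin[0] = 1×2 = 2; y_lin[1] = 1×1 + 1×2 = 3; y_lin[2] = 1×4 + 1×1 + 5×2 = 15; y_lin[3] = 1×3 + 1×4 + 5×1 + 3×2 = 18; y_lin[4] = 1×3 + 1×3 + 5×4 + 3×1 + 2×2 = 33; y_lin[5] = 1×3 + 5×3 + 3×4 + 2×1 = 32; y_lin[6] = 5×3 + 3×3 + 2×4 = 32; y_lin[7] = 3×3 + 2×3 = 15; y_lin[8] = 2×3 = 6 → [2, 3, 15, 18, 33, 32, 32, 15, 6]. Circular (length 5): y[0] = 1×2 + 1×3 + 5×3 + 3×4 + 2×1 = 34; y[1] = 1×1 + 1×2 + 5×3 + 3×3 + 2×4 = 35; y[2] = 1×4 + 1×1 + 5×2 + 3×3 + 2×3 = 30; y[3] = 1×3 + 1×4 + 5×1 + 3×2 + 2×3 = 24; y[4] = 1×3 + 1×3 + 5×4 + 3×1 + 2×2 = 33 → [34, 35, 30, 24, 33]

Linear: [2, 3, 15, 18, 33, 32, 32, 15, 6], Circular: [34, 35, 30, 24, 33]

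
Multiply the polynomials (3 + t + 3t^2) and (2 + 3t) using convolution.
Ascending coefficients: a = [3, 1, 3], b = [2, 3]. c[0] = 3×2 = 6; c[1] = 3×3 + 1×2 = 11; c[2] = 1×3 + 3×2 = 9; c[3] = 3×3 = 9. Result coefficients: [6, 11, 9, 9] → 6 + 11t + 9t^2 + 9t^3

6 + 11t + 9t^2 + 9t^3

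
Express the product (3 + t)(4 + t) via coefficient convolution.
Ascending coefficients: a = [3, 1], b = [4, 1]. c[0] = 3×4 = 12; c[1] = 3×1 + 1×4 = 7; c[2] = 1×1 = 1. Result coefficients: [12, 7, 1] → 12 + 7t + t^2

12 + 7t + t^2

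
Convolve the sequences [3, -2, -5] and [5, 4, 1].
y[0] = 3×5 = 15; y[1] = 3×4 + -2×5 = 2; y[2] = 3×1 + -2×4 + -5×5 = -30; y[3] = -2×1 + -5×4 = -22; y[4] = -5×1 = -5

[15, 2, -30, -22, -5]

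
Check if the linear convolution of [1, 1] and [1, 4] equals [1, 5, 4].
Recompute linear convolution of [1, 1] and [1, 4]: y[0] = 1×1 = 1; y[1] = 1×4 + 1×1 = 5; y[2] = 1×4 = 4 → [1, 5, 4]. Given [1, 5, 4] matches, so answer: Yes

Yes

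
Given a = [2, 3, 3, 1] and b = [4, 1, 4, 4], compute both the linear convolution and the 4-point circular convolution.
Linear: y_lin[0] = 2×4 = 8; y_lin[1] = 2×1 + 3×4 = 14; y_lin[2] = 2×4 + 3×1 + 3×4 = 23; y_lin[3] = 2×4 + 3×4 + 3×1 + 1×4 = 27; y_lin[4] = 3×4 + 3×4 + 1×1 = 25; y_lin[5] = 3×4 + 1×4 = 16; y_lin[6] = 1×4 = 4 → [8, 14, 23, 27, 25, 16, 4]. Circular (length 4): y[0] = 2×4 + 3×4 + 3×4 + 1×1 = 33; y[1] = 2×1 + 3×4 + 3×4 + 1×4 = 30; y[2] = 2×4 + 3×1 + 3×4 + 1×4 = 27; y[3] = 2×4 + 3×4 + 3×1 + 1×4 = 27 → [33, 30, 27, 27]

Linear: [8, 14, 23, 27, 25, 16, 4], Circular: [33, 30, 27, 27]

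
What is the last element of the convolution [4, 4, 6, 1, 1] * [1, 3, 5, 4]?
Use y[k] = Σ_i a[i]·b[k-i] at k=7. y[7] = 1×4 = 4

4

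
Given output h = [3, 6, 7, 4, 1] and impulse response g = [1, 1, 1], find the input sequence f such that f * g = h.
Deconvolve h=[3, 6, 7, 4, 1] by g=[1, 1, 1]. Since g[0]=1, solve forward: f[0] = h[0] / 1 = 3; f[1] = (h[1] - 3×1) / 1 = 3; f[2] = (h[2] - 3×1 - 3×1) / 1 = 1. So f = [3, 3, 1]. Check by forward convolution: h[0] = 3×1 = 3; h[1] = 3×1 + 3×1 = 6; h[2] = 3×1 + 3×1 + 1×1 = 7; h[3] = 3×1 + 1×1 = 4; h[4] = 1×1 = 1

[3, 3, 1]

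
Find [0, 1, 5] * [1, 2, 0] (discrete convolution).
y[0] = 0×1 = 0; y[1] = 0×2 + 1×1 = 1; y[2] = 0×0 + 1×2 + 5×1 = 7; y[3] = 1×0 + 5×2 = 10; y[4] = 5×0 = 0

[0, 1, 7, 10, 0]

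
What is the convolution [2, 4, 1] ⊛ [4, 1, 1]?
y[0] = 2×4 = 8; y[1] = 2×1 + 4×4 = 18; y[2] = 2×1 + 4×1 + 1×4 = 10; y[3] = 4×1 + 1×1 = 5; y[4] = 1×1 = 1

[8, 18, 10, 5, 1]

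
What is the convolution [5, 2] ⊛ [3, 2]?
y[0] = 5×3 = 15; y[1] = 5×2 + 2×3 = 16; y[2] = 2×2 = 4

[15, 16, 4]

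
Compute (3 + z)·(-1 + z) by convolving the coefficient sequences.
Ascending coefficients: a = [3, 1], b = [-1, 1]. c[0] = 3×-1 = -3; c[1] = 3×1 + 1×-1 = 2; c[2] = 1×1 = 1. Result coefficients: [-3, 2, 1] → -3 + 2z + z^2

-3 + 2z + z^2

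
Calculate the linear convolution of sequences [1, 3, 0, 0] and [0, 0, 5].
y[0] = 1×0 = 0; y[1] = 1×0 + 3×0 = 0; y[2] = 1×5 + 3×0 + 0×0 = 5; y[3] = 3×5 + 0×0 + 0×0 = 15; y[4] = 0×5 + 0×0 = 0; y[5] = 0×5 = 0

[0, 0, 5, 15, 0, 0]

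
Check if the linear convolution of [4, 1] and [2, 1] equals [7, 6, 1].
Recompute linear convolution of [4, 1] and [2, 1]: y[0] = 4×2 = 8; y[1] = 4×1 + 1×2 = 6; y[2] = 1×1 = 1 → [8, 6, 1]. Compare to given [7, 6, 1]: they differ at index 0: given 7, correct 8, so answer: No

No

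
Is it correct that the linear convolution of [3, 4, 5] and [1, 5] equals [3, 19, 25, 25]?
Recompute linear convolution of [3, 4, 5] and [1, 5]: y[0] = 3×1 = 3; y[1] = 3×5 + 4×1 = 19; y[2] = 4×5 + 5×1 = 25; y[3] = 5×5 = 25 → [3, 19, 25, 25]. Given [3, 19, 25, 25] matches, so answer: Yes

Yes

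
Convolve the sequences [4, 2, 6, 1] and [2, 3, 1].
y[0] = 4×2 = 8; y[1] = 4×3 + 2×2 = 16; y[2] = 4×1 + 2×3 + 6×2 = 22; y[3] = 2×1 + 6×3 + 1×2 = 22; y[4] = 6×1 + 1×3 = 9; y[5] = 1×1 = 1

[8, 16, 22, 22, 9, 1]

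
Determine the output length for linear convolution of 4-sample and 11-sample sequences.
Linear/full convolution length: m + n - 1 = 4 + 11 - 1 = 14

14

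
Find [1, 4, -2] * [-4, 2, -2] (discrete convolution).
y[0] = 1×-4 = -4; y[1] = 1×2 + 4×-4 = -14; y[2] = 1×-2 + 4×2 + -2×-4 = 14; y[3] = 4×-2 + -2×2 = -12; y[4] = -2×-2 = 4

[-4, -14, 14, -12, 4]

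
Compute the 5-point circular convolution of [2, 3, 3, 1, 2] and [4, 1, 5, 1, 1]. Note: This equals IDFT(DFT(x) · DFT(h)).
Either evaluate y[k] = Σ_j x[j]·h[(k-j) mod 5] directly, or use IDFT(DFT(x) · DFT(h)). y[0] = 2×4 + 3×1 + 3×1 + 1×5 + 2×1 = 21; y[1] = 2×1 + 3×4 + 3×1 + 1×1 + 2×5 = 28; y[2] = 2×5 + 3×1 + 3×4 + 1×1 + 2×1 = 28; y[3] = 2×1 + 3×5 + 3×1 + 1×4 + 2×1 = 26; y[4] = 2×1 + 3×1 + 3×5 + 1×1 + 2×4 = 29. Result: [21, 28, 28, 26, 29]

[21, 28, 28, 26, 29]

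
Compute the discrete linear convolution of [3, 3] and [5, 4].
y[0] = 3×5 = 15; y[1] = 3×4 + 3×5 = 27; y[2] = 3×4 = 12

[15, 27, 12]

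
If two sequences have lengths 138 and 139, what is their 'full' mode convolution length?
Linear/full convolution length: m + n - 1 = 138 + 139 - 1 = 276

276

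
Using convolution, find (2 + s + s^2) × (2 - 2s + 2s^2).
Ascending coefficients: a = [2, 1, 1], b = [2, -2, 2]. c[0] = 2×2 = 4; c[1] = 2×-2 + 1×2 = -2; c[2] = 2×2 + 1×-2 + 1×2 = 4; c[3] = 1×2 + 1×-2 = 0; c[4] = 1×2 = 2. Result coefficients: [4, -2, 4, 0, 2] → 4 - 2s + 4s^2 + 2s^4

4 - 2s + 4s^2 + 2s^4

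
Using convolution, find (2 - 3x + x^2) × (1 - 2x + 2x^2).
Ascending coefficients: a = [2, -3, 1], b = [1, -2, 2]. c[0] = 2×1 = 2; c[1] = 2×-2 + -3×1 = -7; c[2] = 2×2 + -3×-2 + 1×1 = 11; c[3] = -3×2 + 1×-2 = -8; c[4] = 1×2 = 2. Result coefficients: [2, -7, 11, -8, 2] → 2 - 7x + 11x^2 - 8x^3 + 2x^4

2 - 7x + 11x^2 - 8x^3 + 2x^4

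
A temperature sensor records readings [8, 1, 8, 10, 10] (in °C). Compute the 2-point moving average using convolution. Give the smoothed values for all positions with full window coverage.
2-point moving average kernel = [1, 1]. Apply in 'valid' mode (full window coverage): avg[0] = (8 + 1) / 2 = 4.5; avg[1] = (1 + 8) / 2 = 4.5; avg[2] = (8 + 10) / 2 = 9.0; avg[3] = (10 + 10) / 2 = 10.0. Smoothed values: [4.5, 4.5, 9.0, 10.0]

[4.5, 4.5, 9.0, 10.0]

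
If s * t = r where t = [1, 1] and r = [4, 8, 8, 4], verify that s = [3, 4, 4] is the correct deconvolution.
Forward-compute [3, 4, 4] * [1, 1]: r[0] = 3×1 = 3; r[1] = 3×1 + 4×1 = 7; r[2] = 4×1 + 4×1 = 8; r[3] = 4×1 = 4 → [3, 7, 8, 4]. Does not match given r = [4, 8, 8, 4].

Not verified. [3, 4, 4] * [1, 1] = [3, 7, 8, 4], which differs from [4, 8, 8, 4] at index 0.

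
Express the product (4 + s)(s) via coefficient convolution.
Ascending coefficients: a = [4, 1], b = [0, 1]. c[0] = 4×0 = 0; c[1] = 4×1 + 1×0 = 4; c[2] = 1×1 = 1. Result coefficients: [0, 4, 1] → 4s + s^2

4s + s^2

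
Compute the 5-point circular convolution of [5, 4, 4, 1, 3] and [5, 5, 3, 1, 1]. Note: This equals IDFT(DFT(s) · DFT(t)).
Either evaluate y[k] = Σ_j s[j]·t[(k-j) mod 5] directly, or use IDFT(DFT(s) · DFT(t)). y[0] = 5×5 + 4×1 + 4×1 + 1×3 + 3×5 = 51; y[1] = 5×5 + 4×5 + 4×1 + 1×1 + 3×3 = 59; y[2] = 5×3 + 4×5 + 4×5 + 1×1 + 3×1 = 59; y[3] = 5×1 + 4×3 + 4×5 + 1×5 + 3×1 = 45; y[4] = 5×1 + 4×1 + 4×3 + 1×5 + 3×5 = 41. Result: [51, 59, 59, 45, 41]

[51, 59, 59, 45, 41]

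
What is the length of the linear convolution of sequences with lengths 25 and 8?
Linear/full convolution length: m + n - 1 = 25 + 8 - 1 = 32

32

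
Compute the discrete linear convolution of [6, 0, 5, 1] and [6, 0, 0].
y[0] = 6×6 = 36; y[1] = 6×0 + 0×6 = 0; y[2] = 6×0 + 0×0 + 5×6 = 30; y[3] = 0×0 + 5×0 + 1×6 = 6; y[4] = 5×0 + 1×0 = 0; y[5] = 1×0 = 0

[36, 0, 30, 6, 0, 0]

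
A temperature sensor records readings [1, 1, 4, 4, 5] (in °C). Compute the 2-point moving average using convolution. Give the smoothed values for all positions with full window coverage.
2-point moving average kernel = [1, 1]. Apply in 'valid' mode (full window coverage): avg[0] = (1 + 1) / 2 = 1.0; avg[1] = (1 + 4) / 2 = 2.5; avg[2] = (4 + 4) / 2 = 4.0; avg[3] = (4 + 5) / 2 = 4.5. Smoothed values: [1.0, 2.5, 4.0, 4.5]

[1.0, 2.5, 4.0, 4.5]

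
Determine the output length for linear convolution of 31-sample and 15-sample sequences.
Linear/full convolution length: m + n - 1 = 31 + 15 - 1 = 45

45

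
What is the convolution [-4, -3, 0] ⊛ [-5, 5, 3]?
y[0] = -4×-5 = 20; y[1] = -4×5 + -3×-5 = -5; y[2] = -4×3 + -3×5 + 0×-5 = -27; y[3] = -3×3 + 0×5 = -9; y[4] = 0×3 = 0

[20, -5, -27, -9, 0]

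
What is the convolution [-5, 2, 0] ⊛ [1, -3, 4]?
y[0] = -5×1 = -5; y[1] = -5×-3 + 2×1 = 17; y[2] = -5×4 + 2×-3 + 0×1 = -26; y[3] = 2×4 + 0×-3 = 8; y[4] = 0×4 = 0

[-5, 17, -26, 8, 0]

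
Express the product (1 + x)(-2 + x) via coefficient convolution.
Ascending coefficients: a = [1, 1], b = [-2, 1]. c[0] = 1×-2 = -2; c[1] = 1×1 + 1×-2 = -1; c[2] = 1×1 = 1. Result coefficients: [-2, -1, 1] → -2 - x + x^2

-2 - x + x^2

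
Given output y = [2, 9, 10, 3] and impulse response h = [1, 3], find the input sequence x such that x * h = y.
Deconvolve y=[2, 9, 10, 3] by h=[1, 3]. Since h[0]=1, solve forward: x[0] = y[0] / 1 = 2; x[1] = (y[1] - 2×3) / 1 = 3; x[2] = (y[2] - 3×3) / 1 = 1. So x = [2, 3, 1]. Check by forward convolution: y[0] = 2×1 = 2; y[1] = 2×3 + 3×1 = 9; y[2] = 3×3 + 1×1 = 10; y[3] = 1×3 = 3

[2, 3, 1]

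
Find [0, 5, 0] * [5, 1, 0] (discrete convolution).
y[0] = 0×5 = 0; y[1] = 0×1 + 5×5 = 25; y[2] = 0×0 + 5×1 + 0×5 = 5; y[3] = 5×0 + 0×1 = 0; y[4] = 0×0 = 0

[0, 25, 5, 0, 0]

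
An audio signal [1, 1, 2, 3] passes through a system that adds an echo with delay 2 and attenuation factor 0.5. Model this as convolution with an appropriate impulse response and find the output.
Direct-path + delayed-attenuated-path model → impulse response h = [1, 0, 0.5] (1 at lag 0, 0.5 at lag 2). Output y[n] = x[n] + 0.5·x[n - 2] (with x[n] = 0 outside 0..3): y[0] = 1 + 0.5×0 = 1; y[1] = 1 + 0.5×0 = 1; y[2] = 2 + 0.5×1 = 2.5; y[3] = 3 + 0.5×1 = 3.5; y[4] = 0 + 0.5×2 = 1.0; y[5] = 0 + 0.5×3 = 1.5. So y = [1, 1, 2.5, 3.5, 1.0, 1.5]

[1, 1, 2.5, 3.5, 1.0, 1.5]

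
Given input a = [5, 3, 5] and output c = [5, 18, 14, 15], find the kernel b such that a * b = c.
Output length 4 = len(a) + len(b) - 1 ⇒ len(b) = 2. Solve b forward using b[k] = (c[k] - Σ_{i≥1} a[i]·b[k-i]) / a[0]: b[0] = c[0] / a[0] = 5 / 5 = 1; b[1] = (c[1] - 3×1) / a[0] = (18 - 3×1) / 5 = 3. So b = [1, 3]. Forward-check [5, 3, 5] * [1, 3]: c[0] = 5×1 = 5; c[1] = 5×3 + 3×1 = 18; c[2] = 3×3 + 5×1 = 14; c[3] = 5×3 = 15 → [5, 18, 14, 15] ✓

[1, 3]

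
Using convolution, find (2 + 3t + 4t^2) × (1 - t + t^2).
Ascending coefficients: a = [2, 3, 4], b = [1, -1, 1]. c[0] = 2×1 = 2; c[1] = 2×-1 + 3×1 = 1; c[2] = 2×1 + 3×-1 + 4×1 = 3; c[3] = 3×1 + 4×-1 = -1; c[4] = 4×1 = 4. Result coefficients: [2, 1, 3, -1, 4] → 2 + t + 3t^2 - t^3 + 4t^4

2 + t + 3t^2 - t^3 + 4t^4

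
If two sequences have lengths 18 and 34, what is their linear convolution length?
Linear/full convolution length: m + n - 1 = 18 + 34 - 1 = 51

51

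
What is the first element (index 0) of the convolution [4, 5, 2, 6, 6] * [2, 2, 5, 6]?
Use y[k] = Σ_i a[i]·b[k-i] at k=0. y[0] = 4×2 = 8

8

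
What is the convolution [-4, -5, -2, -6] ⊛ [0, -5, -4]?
y[0] = -4×0 = 0; y[1] = -4×-5 + -5×0 = 20; y[2] = -4×-4 + -5×-5 + -2×0 = 41; y[3] = -5×-4 + -2×-5 + -6×0 = 30; y[4] = -2×-4 + -6×-5 = 38; y[5] = -6×-4 = 24

[0, 20, 41, 30, 38, 24]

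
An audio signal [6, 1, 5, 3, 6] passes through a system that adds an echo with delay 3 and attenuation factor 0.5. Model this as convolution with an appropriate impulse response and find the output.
Direct-path + delayed-attenuated-path model → impulse response h = [1, 0, 0, 0.5] (1 at lag 0, 0.5 at lag 3). Output y[n] = x[n] + 0.5·x[n - 3] (with x[n] = 0 outside 0..4): y[0] = 6 + 0.5×0 = 6; y[1] = 1 + 0.5×0 = 1; y[2] = 5 + 0.5×0 = 5; y[3] = 3 + 0.5×6 = 6.0; y[4] = 6 + 0.5×1 = 6.5; y[5] = 0 + 0.5×5 = 2.5; y[6] = 0 + 0.5×3 = 1.5; y[7] = 0 + 0.5×6 = 3.0. So y = [6, 1, 5, 6.0, 6.5, 2.5, 1.5, 3.0]

[6, 1, 5, 6.0, 6.5, 2.5, 1.5, 3.0]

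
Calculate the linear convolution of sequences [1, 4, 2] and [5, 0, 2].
y[0] = 1×5 = 5; y[1] = 1×0 + 4×5 = 20; y[2] = 1×2 + 4×0 + 2×5 = 12; y[3] = 4×2 + 2×0 = 8; y[4] = 2×2 = 4

[5, 20, 12, 8, 4]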